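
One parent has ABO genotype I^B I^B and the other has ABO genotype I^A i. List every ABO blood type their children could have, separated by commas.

Gametes from I^B I^B × I^A i give offspring ABO genotypes I^A I^B, I^B i, i.e. phenotypes B, AB.

B, AB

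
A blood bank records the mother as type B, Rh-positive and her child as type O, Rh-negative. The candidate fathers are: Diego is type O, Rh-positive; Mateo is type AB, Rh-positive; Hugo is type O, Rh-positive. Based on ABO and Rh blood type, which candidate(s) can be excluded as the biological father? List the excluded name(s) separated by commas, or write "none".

A candidate is excluded only if no genotype consistent with his phenotype could produce a type O, Rh-negative child with a type B, Rh-positive mother.
Mateo (type AB, Rh+): no genotype consistent with that phenotype can produce a type-O Rh- child with a type-B mother.

Mateo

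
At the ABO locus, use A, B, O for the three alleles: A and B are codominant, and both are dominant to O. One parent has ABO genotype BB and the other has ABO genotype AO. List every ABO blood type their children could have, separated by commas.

Gametes from BB × AO give offspring ABO genotypes AB, BO, i.e. phenotypes B, AB.

B, AB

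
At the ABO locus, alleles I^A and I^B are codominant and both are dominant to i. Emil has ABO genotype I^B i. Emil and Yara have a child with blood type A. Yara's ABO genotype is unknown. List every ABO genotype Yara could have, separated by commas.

For each candidate genotype of Yara, check whether crossing it with I^B i can produce every observed child phenotype.
  I^A I^A → possible child types {A, AB} ✓
  I^A I^B → possible child types {A, B, AB} ✓
  I^A i → possible child types {O, A, B, AB} ✓
  I^B I^B → possible child types {B} ✗
  I^B i → possible child types {O, B} ✗
  i i → possible child types {O, B} ✗

I^A I^A, I^A I^B, I^A i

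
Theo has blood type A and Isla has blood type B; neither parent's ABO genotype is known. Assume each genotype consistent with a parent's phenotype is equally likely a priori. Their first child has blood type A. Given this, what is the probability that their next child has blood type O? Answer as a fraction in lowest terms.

1/12

Possible genotypes: Theo ∈ {I^A I^A, I^A i}; Isla ∈ {I^B I^B, I^B i}.
Weight each parental genotype pair by prior × P(type-A child):
  I^A I^A × I^B i: posterior weight 2/3; P(next child type O) = 0.
  I^A i × I^B i: posterior weight 1/3; P(next child type O) = 1/4.
Weighted sum = 1/12.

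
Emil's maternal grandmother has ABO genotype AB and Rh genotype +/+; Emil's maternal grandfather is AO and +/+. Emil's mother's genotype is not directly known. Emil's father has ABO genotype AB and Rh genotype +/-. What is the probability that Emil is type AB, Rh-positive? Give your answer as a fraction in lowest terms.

3/8

Emil's mother's ABO genotype from AB × AO: 1/4 AA, 1/4 AB, 1/4 AO, 1/4 BO.
Crossing each possibility with the father AB and summing P(type AB): 1/4·1/2 + 1/4·1/2 + 1/4·1/4 + 1/4·1/4 = 3/8.
Similarly for Rh via the mother's Rh distribution: P(Rh+) = 1.
Independent loci: 3/8 × 1 = 3/8.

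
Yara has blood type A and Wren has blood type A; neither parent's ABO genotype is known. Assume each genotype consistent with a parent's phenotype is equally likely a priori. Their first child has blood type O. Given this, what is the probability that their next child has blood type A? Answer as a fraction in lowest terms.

3/4

Possible genotypes: Yara ∈ {AA, AO}; Wren ∈ {AA, AO}.
Weight each parental genotype pair by prior × P(type-O child):
  AO × AO: posterior weight 1; P(next child type A) = 3/4.
Weighted sum = 3/4.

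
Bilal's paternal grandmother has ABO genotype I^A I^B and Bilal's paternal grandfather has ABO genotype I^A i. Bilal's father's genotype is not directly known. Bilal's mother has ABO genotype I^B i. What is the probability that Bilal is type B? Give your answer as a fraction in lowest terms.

3/8

Bilal's father's ABO genotype from I^A I^B × I^A i: 1/4 I^A I^A, 1/4 I^A I^B, 1/4 I^A i, 1/4 I^B i.
Crossing each possibility with the mother I^B i and summing P(type B): 1/4·0 + 1/4·1/2 + 1/4·1/4 + 1/4·3/4 = 3/8.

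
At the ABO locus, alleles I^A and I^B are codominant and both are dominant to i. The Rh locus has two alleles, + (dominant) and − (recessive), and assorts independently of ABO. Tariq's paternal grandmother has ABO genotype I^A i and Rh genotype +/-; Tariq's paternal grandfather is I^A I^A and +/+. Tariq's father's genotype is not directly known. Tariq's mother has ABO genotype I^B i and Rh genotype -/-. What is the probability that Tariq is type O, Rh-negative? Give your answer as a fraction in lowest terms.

Tariq's father's ABO genotype from I^A i × I^A I^A: 1/2 I^A I^A, 1/2 I^A i.
Crossing each possibility with the mother I^B i and summing P(type O): 1/2·0 + 1/2·1/4 = 1/8.
Similarly for Rh via the father's Rh distribution: P(Rh-) = 1/4.
Independent loci: 1/8 × 1/4 = 1/32.

1/32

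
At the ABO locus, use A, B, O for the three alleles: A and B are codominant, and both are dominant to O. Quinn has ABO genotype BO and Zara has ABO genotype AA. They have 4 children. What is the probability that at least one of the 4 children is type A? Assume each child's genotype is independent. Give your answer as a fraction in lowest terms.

ABO cross BO × AA → 1/2 A, 1/2 AB.
So P(type A) = 1/2 per child.
P(none) = (1/2)^4 = 1/16; P(at least one) = 1 − 1/16 = 15/16.

15/16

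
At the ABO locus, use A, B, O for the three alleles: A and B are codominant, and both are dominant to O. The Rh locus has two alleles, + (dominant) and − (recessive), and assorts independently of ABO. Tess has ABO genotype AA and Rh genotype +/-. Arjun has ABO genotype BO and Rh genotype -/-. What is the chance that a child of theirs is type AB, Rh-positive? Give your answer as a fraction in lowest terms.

1/4

ABO cross AA × BO → offspring phenotypes: 1/2 A, 1/2 AB.
Rh cross +/- × -/- → 1/2 Rh+, 1/2 Rh-.
Independent loci: P(type AB, Rh-positive) = 1/2 × 1/2 = 1/4.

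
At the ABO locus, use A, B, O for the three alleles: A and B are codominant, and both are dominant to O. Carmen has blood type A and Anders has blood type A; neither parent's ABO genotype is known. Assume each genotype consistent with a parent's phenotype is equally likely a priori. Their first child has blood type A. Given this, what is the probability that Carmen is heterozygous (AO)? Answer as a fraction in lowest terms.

7/15

Possible genotypes: Carmen ∈ {AA, AO}; Anders ∈ {AA, AO}.
Weight each parental genotype pair by prior × P(type-A child):
  AA × AA: posterior weight 4/15.
  AA × AO: posterior weight 4/15.
  AO × AA: posterior weight 4/15.
  AO × AO: posterior weight 1/5.
Sum the posterior weight over pairs where Carmen is AO: 7/15.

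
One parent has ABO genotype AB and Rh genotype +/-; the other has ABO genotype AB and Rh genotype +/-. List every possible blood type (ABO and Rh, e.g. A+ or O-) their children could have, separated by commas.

Gametes from AB × AB give offspring ABO genotypes AA, AB, BB, i.e. phenotypes A, B, AB.
Rh cross +/- × +/- → phenotypes Rh+, Rh-.
Combining independently: A+, A-, B+, B-, AB+, AB-.

A+, A-, B+, B-, AB+, AB-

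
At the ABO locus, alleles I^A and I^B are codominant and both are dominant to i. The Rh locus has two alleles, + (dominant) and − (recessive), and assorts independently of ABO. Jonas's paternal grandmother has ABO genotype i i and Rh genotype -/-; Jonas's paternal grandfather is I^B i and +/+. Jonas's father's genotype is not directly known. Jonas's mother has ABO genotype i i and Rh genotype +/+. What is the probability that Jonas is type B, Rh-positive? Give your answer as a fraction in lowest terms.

1/4

Jonas's father's ABO genotype from i i × I^B i: 1/2 I^B i, 1/2 i i.
Crossing each possibility with the mother i i and summing P(type B): 1/2·1/2 + 1/2·0 = 1/4.
Similarly for Rh via the father's Rh distribution: P(Rh+) = 1.
Independent loci: 1/4 × 1 = 1/4.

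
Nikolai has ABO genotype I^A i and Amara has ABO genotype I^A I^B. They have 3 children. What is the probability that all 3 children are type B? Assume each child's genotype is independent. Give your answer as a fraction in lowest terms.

1/64

ABO cross I^A i × I^A I^B → 1/2 A, 1/4 B, 1/4 AB.
So P(type B) = 1/4 per child.
All 3 independent: (1/4)^3 = 1/64.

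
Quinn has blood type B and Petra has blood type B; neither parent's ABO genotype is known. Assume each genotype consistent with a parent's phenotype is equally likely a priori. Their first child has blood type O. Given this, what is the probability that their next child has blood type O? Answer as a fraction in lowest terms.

Possible genotypes: Quinn ∈ {I^B I^B, I^B i}; Petra ∈ {I^B I^B, I^B i}.
Weight each parental genotype pair by prior × P(type-O child):
  I^B i × I^B i: posterior weight 1; P(next child type O) = 1/4.
Weighted sum = 1/4.

1/4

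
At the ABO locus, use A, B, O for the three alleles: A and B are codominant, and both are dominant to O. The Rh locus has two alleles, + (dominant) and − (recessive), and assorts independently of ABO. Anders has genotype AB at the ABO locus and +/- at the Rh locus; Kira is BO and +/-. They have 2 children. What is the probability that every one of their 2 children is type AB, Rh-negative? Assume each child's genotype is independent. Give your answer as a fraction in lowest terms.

ABO cross AB × BO → 1/4 A, 1/2 B, 1/4 AB.
Rh cross +/- × +/- → 3/4 Rh+, 1/4 Rh-; so P(type AB, Rh-negative) = 1/4 × 1/4 = 1/16 per child.
All 2 independent: (1/16)^2 = 1/256.

1/256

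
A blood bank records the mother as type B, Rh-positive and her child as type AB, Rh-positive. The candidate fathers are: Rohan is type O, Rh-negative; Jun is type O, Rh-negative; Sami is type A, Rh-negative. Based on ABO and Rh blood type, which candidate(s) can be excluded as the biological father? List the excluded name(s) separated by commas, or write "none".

Rohan, Jun

A candidate is excluded only if no genotype consistent with his phenotype could produce a type AB, Rh-positive child with a type B, Rh-positive mother.
Rohan (type O, Rh-): no genotype consistent with that phenotype can produce a type-AB Rh+ child with a type-B mother.
Jun (type O, Rh-): no genotype consistent with that phenotype can produce a type-AB Rh+ child with a type-B mother.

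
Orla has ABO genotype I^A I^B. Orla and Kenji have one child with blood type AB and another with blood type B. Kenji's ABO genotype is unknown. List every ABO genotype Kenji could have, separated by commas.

I^A I^B, I^A i, I^B I^B, I^B i

For each candidate genotype of Kenji, check whether crossing it with I^A I^B can produce every observed child phenotype.
  I^A I^A → possible child types {A, AB} ✗
  I^A I^B → possible child types {A, B, AB} ✓
  I^A i → possible child types {A, B, AB} ✓
  I^B I^B → possible child types {B, AB} ✓
  I^B i → possible child types {A, B, AB} ✓
  i i → possible child types {A, B} ✗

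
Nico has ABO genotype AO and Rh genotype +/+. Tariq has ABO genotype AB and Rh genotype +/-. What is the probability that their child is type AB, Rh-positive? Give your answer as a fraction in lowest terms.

1/4

ABO cross AO × AB → offspring phenotypes: 1/2 A, 1/4 B, 1/4 AB.
Rh cross +/+ × +/- → 1 Rh+.
Independent loci: P(type AB, Rh-positive) = 1/4 × 1 = 1/4.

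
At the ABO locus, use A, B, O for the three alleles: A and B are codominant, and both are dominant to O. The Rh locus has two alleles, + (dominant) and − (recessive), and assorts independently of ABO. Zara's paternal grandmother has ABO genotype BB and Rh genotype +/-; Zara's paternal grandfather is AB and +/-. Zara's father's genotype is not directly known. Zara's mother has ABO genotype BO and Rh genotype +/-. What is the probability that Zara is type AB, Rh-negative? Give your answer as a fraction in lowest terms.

Zara's father's ABO genotype from BB × AB: 1/2 AB, 1/2 BB.
Crossing each possibility with the mother BO and summing P(type AB): 1/2·1/4 + 1/2·0 = 1/8.
Similarly for Rh via the father's Rh distribution: P(Rh-) = 1/4.
Independent loci: 1/8 × 1/4 = 1/32.

1/32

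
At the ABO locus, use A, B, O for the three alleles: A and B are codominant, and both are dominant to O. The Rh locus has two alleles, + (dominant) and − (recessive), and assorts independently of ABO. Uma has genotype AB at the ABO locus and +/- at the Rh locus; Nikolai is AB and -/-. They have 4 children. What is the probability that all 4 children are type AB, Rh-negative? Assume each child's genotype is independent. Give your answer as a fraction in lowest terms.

1/256

ABO cross AB × AB → 1/4 A, 1/4 B, 1/2 AB.
Rh cross +/- × -/- → 1/2 Rh+, 1/2 Rh-; so P(type AB, Rh-negative) = 1/2 × 1/2 = 1/4 per child.
All 4 independent: (1/4)^4 = 1/256.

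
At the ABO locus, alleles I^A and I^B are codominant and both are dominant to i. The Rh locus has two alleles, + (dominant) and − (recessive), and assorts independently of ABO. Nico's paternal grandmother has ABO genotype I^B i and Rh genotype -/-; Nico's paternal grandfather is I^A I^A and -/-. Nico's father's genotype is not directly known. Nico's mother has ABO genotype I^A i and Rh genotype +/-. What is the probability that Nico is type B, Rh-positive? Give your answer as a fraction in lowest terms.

Nico's father's ABO genotype from I^B i × I^A I^A: 1/2 I^A I^B, 1/2 I^A i.
Crossing each possibility with the mother I^A i and summing P(type B): 1/2·1/4 + 1/2·0 = 1/8.
Similarly for Rh via the father's Rh distribution: P(Rh+) = 1/2.
Independent loci: 1/8 × 1/2 = 1/16.

1/16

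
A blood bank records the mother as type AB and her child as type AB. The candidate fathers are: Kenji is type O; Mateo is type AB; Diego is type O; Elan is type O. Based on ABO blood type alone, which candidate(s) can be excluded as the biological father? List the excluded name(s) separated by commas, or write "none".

A candidate is excluded only if no genotype consistent with his phenotype could produce a type AB child with a type AB mother.
Kenji (type O): no genotype consistent with that phenotype can produce a type-AB child with a type-AB mother.
Diego (type O): no genotype consistent with that phenotype can produce a type-AB child with a type-AB mother.
Elan (type O): no genotype consistent with that phenotype can produce a type-AB child with a type-AB mother.

Kenji, Diego, Elan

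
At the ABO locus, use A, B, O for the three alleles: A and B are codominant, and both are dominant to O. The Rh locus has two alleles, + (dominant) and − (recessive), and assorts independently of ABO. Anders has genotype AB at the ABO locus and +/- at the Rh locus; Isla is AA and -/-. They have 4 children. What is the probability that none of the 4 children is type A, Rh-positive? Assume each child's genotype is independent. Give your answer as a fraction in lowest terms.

ABO cross AB × AA → 1/2 A, 1/2 AB.
Rh cross +/- × -/- → 1/2 Rh+, 1/2 Rh-; so P(type A, Rh-positive) = 1/2 × 1/2 = 1/4 per child.
P(not type A, Rh-positive) = 3/4 for one child; (3/4)^4 = 81/256.

81/256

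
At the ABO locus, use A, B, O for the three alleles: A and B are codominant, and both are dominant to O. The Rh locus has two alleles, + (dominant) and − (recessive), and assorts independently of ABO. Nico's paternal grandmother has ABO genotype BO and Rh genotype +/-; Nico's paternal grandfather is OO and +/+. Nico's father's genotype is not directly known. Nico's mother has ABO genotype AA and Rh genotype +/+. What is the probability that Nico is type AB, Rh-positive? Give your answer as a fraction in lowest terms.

Nico's father's ABO genotype from BO × OO: 1/2 BO, 1/2 OO.
Crossing each possibility with the mother AA and summing P(type AB): 1/2·1/2 + 1/2·0 = 1/4.
Similarly for Rh via the father's Rh distribution: P(Rh+) = 1.
Independent loci: 1/4 × 1 = 1/4.

1/4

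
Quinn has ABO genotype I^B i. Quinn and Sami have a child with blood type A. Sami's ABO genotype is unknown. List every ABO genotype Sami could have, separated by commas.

I^A I^A, I^A I^B, I^A i

For each candidate genotype of Sami, check whether crossing it with I^B i can produce every observed child phenotype.
  I^A I^A → possible child types {A, AB} ✓
  I^A I^B → possible child types {A, B, AB} ✓
  I^A i → possible child types {O, A, B, AB} ✓
  I^B I^B → possible child types {B} ✗
  I^B i → possible child types {O, B} ✗
  i i → possible child types {O, B} ✗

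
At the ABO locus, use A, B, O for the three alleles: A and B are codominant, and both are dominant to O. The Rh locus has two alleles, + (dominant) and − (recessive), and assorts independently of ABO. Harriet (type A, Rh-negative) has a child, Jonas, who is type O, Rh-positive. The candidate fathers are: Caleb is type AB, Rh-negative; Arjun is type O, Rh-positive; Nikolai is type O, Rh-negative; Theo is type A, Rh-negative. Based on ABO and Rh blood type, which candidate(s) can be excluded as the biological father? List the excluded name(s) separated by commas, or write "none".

A candidate is excluded only if no genotype consistent with his phenotype could produce a type O, Rh-positive child with a type A, Rh-negative mother.
Caleb (type AB, Rh-): no genotype consistent with that phenotype can produce a type-O Rh+ child with a type-A mother.
Nikolai (type O, Rh-): no genotype consistent with that phenotype can produce a type-O Rh+ child with a type-A mother.
Theo (type A, Rh-): no genotype consistent with that phenotype can produce a type-O Rh+ child with a type-A mother.

Caleb, Nikolai, Theo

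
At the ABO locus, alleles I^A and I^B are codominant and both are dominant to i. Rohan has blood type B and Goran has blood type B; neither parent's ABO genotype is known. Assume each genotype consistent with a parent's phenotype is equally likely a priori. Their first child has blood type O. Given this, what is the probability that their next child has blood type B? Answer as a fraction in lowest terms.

Possible genotypes: Rohan ∈ {I^B I^B, I^B i}; Goran ∈ {I^B I^B, I^B i}.
Weight each parental genotype pair by prior × P(type-O child):
  I^B i × I^B i: posterior weight 1; P(next child type B) = 3/4.
Weighted sum = 3/4.

3/4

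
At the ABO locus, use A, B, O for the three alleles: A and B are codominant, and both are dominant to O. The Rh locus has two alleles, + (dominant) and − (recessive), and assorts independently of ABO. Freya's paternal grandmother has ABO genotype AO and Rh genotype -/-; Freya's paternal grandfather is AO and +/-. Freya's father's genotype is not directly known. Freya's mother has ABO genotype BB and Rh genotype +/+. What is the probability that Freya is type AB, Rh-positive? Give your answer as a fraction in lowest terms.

1/2

Freya's father's ABO genotype from AO × AO: 1/4 AA, 1/2 AO, 1/4 OO.
Crossing each possibility with the mother BB and summing P(type AB): 1/4·1 + 1/2·1/2 + 1/4·0 = 1/2.
Similarly for Rh via the father's Rh distribution: P(Rh+) = 1.
Independent loci: 1/2 × 1 = 1/2.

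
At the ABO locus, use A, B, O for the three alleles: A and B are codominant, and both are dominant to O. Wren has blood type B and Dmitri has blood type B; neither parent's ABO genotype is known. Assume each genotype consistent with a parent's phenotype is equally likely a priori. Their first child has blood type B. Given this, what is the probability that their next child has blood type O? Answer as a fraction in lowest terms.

1/20

Possible genotypes: Wren ∈ {BB, BO}; Dmitri ∈ {BB, BO}.
Weight each parental genotype pair by prior × P(type-B child):
  BB × BB: posterior weight 4/15; P(next child type O) = 0.
  BB × BO: posterior weight 4/15; P(next child type O) = 0.
  BO × BB: posterior weight 4/15; P(next child type O) = 0.
  BO × BO: posterior weight 1/5; P(next child type O) = 1/4.
Weighted sum = 1/20.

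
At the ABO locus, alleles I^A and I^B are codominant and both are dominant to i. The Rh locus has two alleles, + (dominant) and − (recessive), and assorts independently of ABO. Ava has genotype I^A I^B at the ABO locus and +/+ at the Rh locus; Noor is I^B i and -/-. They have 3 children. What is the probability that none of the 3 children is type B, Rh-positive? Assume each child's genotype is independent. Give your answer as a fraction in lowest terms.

1/8

ABO cross I^A I^B × I^B i → 1/4 A, 1/2 B, 1/4 AB.
Rh cross +/+ × -/- → 1 Rh+; so P(type B, Rh-positive) = 1/2 × 1 = 1/2 per child.
P(not type B, Rh-positive) = 1/2 for one child; (1/2)^3 = 1/8.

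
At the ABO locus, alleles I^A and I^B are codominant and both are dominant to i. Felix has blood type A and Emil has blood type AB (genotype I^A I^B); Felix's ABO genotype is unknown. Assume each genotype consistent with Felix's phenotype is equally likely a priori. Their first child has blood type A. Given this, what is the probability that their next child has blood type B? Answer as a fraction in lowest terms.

Possible genotypes: Felix ∈ {I^A I^A, I^A i}; Emil ∈ {I^A I^B}.
Weight each parental genotype pair by prior × P(type-A child):
  I^A I^A × I^A I^B: posterior weight 1/2; P(next child type B) = 0.
  I^A i × I^A I^B: posterior weight 1/2; P(next child type B) = 1/4.
Weighted sum = 1/8.

1/8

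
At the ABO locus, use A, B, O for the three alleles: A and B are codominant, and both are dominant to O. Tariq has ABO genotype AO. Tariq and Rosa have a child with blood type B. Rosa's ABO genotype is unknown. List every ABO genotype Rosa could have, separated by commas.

AB, BB, BO

For each candidate genotype of Rosa, check whether crossing it with AO can produce every observed child phenotype.
  AA → possible child types {A} ✗
  AB → possible child types {A, B, AB} ✓
  AO → possible child types {O, A} ✗
  BB → possible child types {B, AB} ✓
  BO → possible child types {O, A, B, AB} ✓
  OO → possible child types {O, A} ✗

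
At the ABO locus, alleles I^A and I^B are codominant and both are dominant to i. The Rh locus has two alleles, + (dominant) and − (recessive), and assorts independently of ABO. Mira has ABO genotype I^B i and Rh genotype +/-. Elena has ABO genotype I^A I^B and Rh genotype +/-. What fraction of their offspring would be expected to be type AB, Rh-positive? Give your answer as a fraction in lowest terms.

ABO cross I^B i × I^A I^B → offspring phenotypes: 1/4 A, 1/2 B, 1/4 AB.
Rh cross +/- × +/- → 3/4 Rh+, 1/4 Rh-.
Independent loci: P(type AB, Rh-positive) = 1/4 × 3/4 = 3/16.

3/16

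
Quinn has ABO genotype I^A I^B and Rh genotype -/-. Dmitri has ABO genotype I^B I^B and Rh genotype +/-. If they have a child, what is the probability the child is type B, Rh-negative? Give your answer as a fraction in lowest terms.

1/4

ABO cross I^A I^B × I^B I^B → offspring phenotypes: 1/2 B, 1/2 AB.
Rh cross -/- × +/- → 1/2 Rh+, 1/2 Rh-.
Independent loci: P(type B, Rh-negative) = 1/2 × 1/2 = 1/4.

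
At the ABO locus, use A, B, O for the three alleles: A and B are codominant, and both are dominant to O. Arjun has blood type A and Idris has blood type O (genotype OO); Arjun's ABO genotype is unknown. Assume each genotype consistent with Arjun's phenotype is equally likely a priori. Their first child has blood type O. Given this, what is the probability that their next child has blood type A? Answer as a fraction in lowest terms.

Possible genotypes: Arjun ∈ {AA, AO}; Idris ∈ {OO}.
Weight each parental genotype pair by prior × P(type-O child):
  AO × OO: posterior weight 1; P(next child type A) = 1/2.
Weighted sum = 1/2.

1/2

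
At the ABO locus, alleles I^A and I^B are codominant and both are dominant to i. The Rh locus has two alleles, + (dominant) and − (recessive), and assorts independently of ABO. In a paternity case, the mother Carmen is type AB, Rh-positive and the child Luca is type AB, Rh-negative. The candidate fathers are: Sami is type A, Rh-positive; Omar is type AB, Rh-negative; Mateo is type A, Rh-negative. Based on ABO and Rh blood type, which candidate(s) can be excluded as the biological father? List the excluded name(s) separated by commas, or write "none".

A candidate is excluded only if no genotype consistent with his phenotype could produce a type AB, Rh-negative child with a type AB, Rh-positive mother.
Every candidate has at least one consistent genotype combination, so none can be excluded.

none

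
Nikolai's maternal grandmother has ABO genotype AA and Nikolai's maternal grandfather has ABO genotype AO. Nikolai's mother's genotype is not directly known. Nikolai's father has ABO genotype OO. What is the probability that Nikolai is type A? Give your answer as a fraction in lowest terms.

Nikolai's mother's ABO genotype from AA × AO: 1/2 AA, 1/2 AO.
Crossing each possibility with the father OO and summing P(type A): 1/2·1 + 1/2·1/2 = 3/4.

3/4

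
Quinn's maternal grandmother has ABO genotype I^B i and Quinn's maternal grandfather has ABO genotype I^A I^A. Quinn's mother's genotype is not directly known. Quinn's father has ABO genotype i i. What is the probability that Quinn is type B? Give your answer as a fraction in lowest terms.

Quinn's mother's ABO genotype from I^B i × I^A I^A: 1/2 I^A I^B, 1/2 I^A i.
Crossing each possibility with the father i i and summing P(type B): 1/2·1/2 + 1/2·0 = 1/4.

1/4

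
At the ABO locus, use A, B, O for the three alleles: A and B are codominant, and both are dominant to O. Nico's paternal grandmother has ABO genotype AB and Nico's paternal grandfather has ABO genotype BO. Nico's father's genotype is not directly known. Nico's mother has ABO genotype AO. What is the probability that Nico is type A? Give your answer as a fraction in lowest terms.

Nico's father's ABO genotype from AB × BO: 1/4 AB, 1/4 AO, 1/4 BB, 1/4 BO.
Crossing each possibility with the mother AO and summing P(type A): 1/4·1/2 + 1/4·3/4 + 1/4·0 + 1/4·1/4 = 3/8.

3/8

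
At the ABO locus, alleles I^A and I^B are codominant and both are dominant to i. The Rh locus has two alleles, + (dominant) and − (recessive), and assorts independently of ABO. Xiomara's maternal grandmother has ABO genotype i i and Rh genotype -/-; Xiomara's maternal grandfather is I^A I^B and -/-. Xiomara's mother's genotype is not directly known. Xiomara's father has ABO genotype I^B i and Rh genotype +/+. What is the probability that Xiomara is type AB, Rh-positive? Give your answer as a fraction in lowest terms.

Xiomara's mother's ABO genotype from i i × I^A I^B: 1/2 I^A i, 1/2 I^B i.
Crossing each possibility with the father I^B i and summing P(type AB): 1/2·1/4 + 1/2·0 = 1/8.
Similarly for Rh via the mother's Rh distribution: P(Rh+) = 1.
Independent loci: 1/8 × 1 = 1/8.

1/8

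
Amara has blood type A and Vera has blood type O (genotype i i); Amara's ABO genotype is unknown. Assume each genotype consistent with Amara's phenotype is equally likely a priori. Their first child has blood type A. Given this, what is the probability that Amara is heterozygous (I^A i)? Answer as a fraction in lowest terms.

Possible genotypes: Amara ∈ {I^A I^A, I^A i}; Vera ∈ {i i}.
Weight each parental genotype pair by prior × P(type-A child):
  I^A I^A × i i: posterior weight 2/3.
  I^A i × i i: posterior weight 1/3.
Sum the posterior weight over pairs where Amara is I^A i: 1/3.

1/3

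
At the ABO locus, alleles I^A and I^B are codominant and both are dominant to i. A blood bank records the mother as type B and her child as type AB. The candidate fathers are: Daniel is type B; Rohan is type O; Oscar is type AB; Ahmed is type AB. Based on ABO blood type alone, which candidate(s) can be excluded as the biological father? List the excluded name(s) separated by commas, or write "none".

Daniel, Rohan

A candidate is excluded only if no genotype consistent with his phenotype could produce a type AB child with a type B mother.
Daniel (type B): no genotype consistent with that phenotype can produce a type-AB child with a type-B mother.
Rohan (type O): no genotype consistent with that phenotype can produce a type-AB child with a type-B mother.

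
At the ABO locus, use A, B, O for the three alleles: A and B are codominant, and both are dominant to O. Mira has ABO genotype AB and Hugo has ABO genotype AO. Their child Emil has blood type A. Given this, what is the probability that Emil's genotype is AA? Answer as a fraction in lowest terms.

1/2

Cross AB × AO → 1/4 AA, 1/4 AB, 1/4 AO, 1/4 BO.
Type-A genotypes among offspring: AA (1/4), AO (1/4); total 1/2.
P(AA | type A) = (1/4) / (1/2) = 1/2.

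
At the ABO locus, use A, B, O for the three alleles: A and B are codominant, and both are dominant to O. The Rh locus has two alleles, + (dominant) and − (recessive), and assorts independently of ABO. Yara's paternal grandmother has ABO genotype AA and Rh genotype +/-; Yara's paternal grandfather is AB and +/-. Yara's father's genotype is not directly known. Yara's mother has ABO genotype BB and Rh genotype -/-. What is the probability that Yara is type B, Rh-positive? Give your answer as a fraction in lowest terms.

1/8

Yara's father's ABO genotype from AA × AB: 1/2 AA, 1/2 AB.
Crossing each possibility with the mother BB and summing P(type B): 1/2·0 + 1/2·1/2 = 1/4.
Similarly for Rh via the father's Rh distribution: P(Rh+) = 1/2.
Independent loci: 1/4 × 1/2 = 1/8.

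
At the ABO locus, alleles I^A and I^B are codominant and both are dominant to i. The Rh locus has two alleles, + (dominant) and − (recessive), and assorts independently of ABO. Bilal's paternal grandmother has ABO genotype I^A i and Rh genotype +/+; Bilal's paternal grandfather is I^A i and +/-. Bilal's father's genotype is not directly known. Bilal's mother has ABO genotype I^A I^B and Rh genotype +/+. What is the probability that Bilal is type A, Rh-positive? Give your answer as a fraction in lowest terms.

Bilal's father's ABO genotype from I^A i × I^A i: 1/4 I^A I^A, 1/2 I^A i, 1/4 i i.
Crossing each possibility with the mother I^A I^B and summing P(type A): 1/4·1/2 + 1/2·1/2 + 1/4·1/2 = 1/2.
Similarly for Rh via the father's Rh distribution: P(Rh+) = 1.
Independent loci: 1/2 × 1 = 1/2.

1/2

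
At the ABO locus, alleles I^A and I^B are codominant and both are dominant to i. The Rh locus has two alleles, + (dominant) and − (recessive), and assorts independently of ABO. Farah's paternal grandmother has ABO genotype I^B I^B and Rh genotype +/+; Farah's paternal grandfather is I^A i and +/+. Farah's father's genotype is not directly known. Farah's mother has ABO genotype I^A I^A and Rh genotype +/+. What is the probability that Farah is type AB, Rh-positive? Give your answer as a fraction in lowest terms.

1/2

Farah's father's ABO genotype from I^B I^B × I^A i: 1/2 I^A I^B, 1/2 I^B i.
Crossing each possibility with the mother I^A I^A and summing P(type AB): 1/2·1/2 + 1/2·1/2 = 1/2.
Similarly for Rh via the father's Rh distribution: P(Rh+) = 1.
Independent loci: 1/2 × 1 = 1/2.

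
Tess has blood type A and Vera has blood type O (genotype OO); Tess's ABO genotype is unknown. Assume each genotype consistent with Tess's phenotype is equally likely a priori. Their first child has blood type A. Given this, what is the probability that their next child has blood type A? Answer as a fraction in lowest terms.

5/6

Possible genotypes: Tess ∈ {AA, AO}; Vera ∈ {OO}.
Weight each parental genotype pair by prior × P(type-A child):
  AA × OO: posterior weight 2/3; P(next child type A) = 1.
  AO × OO: posterior weight 1/3; P(next child type A) = 1/2.
Weighted sum = 5/6.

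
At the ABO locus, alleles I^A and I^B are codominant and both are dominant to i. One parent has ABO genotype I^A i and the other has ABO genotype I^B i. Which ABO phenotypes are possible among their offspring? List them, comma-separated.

O, A, B, AB

Gametes from I^A i × I^B i give offspring ABO genotypes I^A I^B, I^A i, I^B i, i i, i.e. phenotypes O, A, B, AB.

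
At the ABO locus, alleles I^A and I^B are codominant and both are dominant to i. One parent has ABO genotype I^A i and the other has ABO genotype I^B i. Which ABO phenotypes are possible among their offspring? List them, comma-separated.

Gametes from I^A i × I^B i give offspring ABO genotypes I^A I^B, I^A i, I^B i, i i, i.e. phenotypes O, A, B, AB.

O, A, B, AB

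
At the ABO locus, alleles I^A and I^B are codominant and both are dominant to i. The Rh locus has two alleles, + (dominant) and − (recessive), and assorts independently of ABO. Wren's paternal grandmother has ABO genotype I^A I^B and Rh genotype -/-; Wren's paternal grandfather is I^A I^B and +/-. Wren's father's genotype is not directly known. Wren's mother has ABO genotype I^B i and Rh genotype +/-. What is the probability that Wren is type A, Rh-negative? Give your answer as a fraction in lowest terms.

Wren's father's ABO genotype from I^A I^B × I^A I^B: 1/4 I^A I^A, 1/2 I^A I^B, 1/4 I^B I^B.
Crossing each possibility with the mother I^B i and summing P(type A): 1/4·1/2 + 1/2·1/4 + 1/4·0 = 1/4.
Similarly for Rh via the father's Rh distribution: P(Rh-) = 3/8.
Independent loci: 1/4 × 3/8 = 3/32.

3/32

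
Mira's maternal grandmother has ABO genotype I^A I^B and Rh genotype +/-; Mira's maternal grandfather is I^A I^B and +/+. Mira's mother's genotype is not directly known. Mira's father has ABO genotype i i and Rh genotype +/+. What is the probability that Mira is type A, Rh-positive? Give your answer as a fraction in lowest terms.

1/2

Mira's mother's ABO genotype from I^A I^B × I^A I^B: 1/4 I^A I^A, 1/2 I^A I^B, 1/4 I^B I^B.
Crossing each possibility with the father i i and summing P(type A): 1/4·1 + 1/2·1/2 + 1/4·0 = 1/2.
Similarly for Rh via the mother's Rh distribution: P(Rh+) = 1.
Independent loci: 1/2 × 1 = 1/2.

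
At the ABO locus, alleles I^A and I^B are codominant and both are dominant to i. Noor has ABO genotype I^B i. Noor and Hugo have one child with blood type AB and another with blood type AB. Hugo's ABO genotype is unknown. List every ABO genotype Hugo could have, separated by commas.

I^A I^A, I^A I^B, I^A i

For each candidate genotype of Hugo, check whether crossing it with I^B i can produce every observed child phenotype.
  I^A I^A → possible child types {A, AB} ✓
  I^A I^B → possible child types {A, B, AB} ✓
  I^A i → possible child types {O, A, B, AB} ✓
  I^B I^B → possible child types {B} ✗
  I^B i → possible child types {O, B} ✗
  i i → possible child types {O, B} ✗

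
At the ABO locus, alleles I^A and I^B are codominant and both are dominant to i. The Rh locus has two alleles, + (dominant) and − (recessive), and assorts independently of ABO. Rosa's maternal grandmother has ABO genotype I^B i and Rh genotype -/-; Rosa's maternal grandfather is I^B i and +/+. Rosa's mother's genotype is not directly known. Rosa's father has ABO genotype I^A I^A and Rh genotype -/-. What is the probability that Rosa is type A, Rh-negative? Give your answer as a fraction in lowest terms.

1/4

Rosa's mother's ABO genotype from I^B i × I^B i: 1/4 I^B I^B, 1/2 I^B i, 1/4 i i.
Crossing each possibility with the father I^A I^A and summing P(type A): 1/4·0 + 1/2·1/2 + 1/4·1 = 1/2.
Similarly for Rh via the mother's Rh distribution: P(Rh-) = 1/2.
Independent loci: 1/2 × 1/2 = 1/4.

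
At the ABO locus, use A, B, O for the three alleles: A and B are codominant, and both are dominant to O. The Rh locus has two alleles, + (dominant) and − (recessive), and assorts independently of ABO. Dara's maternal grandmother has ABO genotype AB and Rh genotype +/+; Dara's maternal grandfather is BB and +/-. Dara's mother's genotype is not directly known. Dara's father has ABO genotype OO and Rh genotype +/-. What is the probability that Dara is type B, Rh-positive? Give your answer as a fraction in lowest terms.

Dara's mother's ABO genotype from AB × BB: 1/2 AB, 1/2 BB.
Crossing each possibility with the father OO and summing P(type B): 1/2·1/2 + 1/2·1 = 3/4.
Similarly for Rh via the mother's Rh distribution: P(Rh+) = 7/8.
Independent loci: 3/4 × 7/8 = 21/32.

21/32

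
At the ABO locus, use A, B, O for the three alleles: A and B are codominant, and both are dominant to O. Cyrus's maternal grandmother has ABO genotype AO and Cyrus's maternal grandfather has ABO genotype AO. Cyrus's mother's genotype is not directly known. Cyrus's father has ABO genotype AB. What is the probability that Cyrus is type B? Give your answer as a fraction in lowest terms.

1/4

Cyrus's mother's ABO genotype from AO × AO: 1/4 AA, 1/2 AO, 1/4 OO.
Crossing each possibility with the father AB and summing P(type B): 1/4·0 + 1/2·1/4 + 1/4·1/2 = 1/4.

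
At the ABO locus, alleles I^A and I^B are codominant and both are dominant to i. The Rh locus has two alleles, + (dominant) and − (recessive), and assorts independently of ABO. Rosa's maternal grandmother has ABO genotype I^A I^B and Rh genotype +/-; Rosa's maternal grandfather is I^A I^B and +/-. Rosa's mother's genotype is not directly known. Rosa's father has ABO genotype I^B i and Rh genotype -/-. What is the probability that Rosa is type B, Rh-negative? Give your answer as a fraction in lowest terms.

Rosa's mother's ABO genotype from I^A I^B × I^A I^B: 1/4 I^A I^A, 1/2 I^A I^B, 1/4 I^B I^B.
Crossing each possibility with the father I^B i and summing P(type B): 1/4·0 + 1/2·1/2 + 1/4·1 = 1/2.
Similarly for Rh via the mother's Rh distribution: P(Rh-) = 1/2.
Independent loci: 1/2 × 1/2 = 1/4.

1/4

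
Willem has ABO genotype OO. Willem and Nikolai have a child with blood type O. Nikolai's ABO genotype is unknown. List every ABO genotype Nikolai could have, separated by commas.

For each candidate genotype of Nikolai, check whether crossing it with OO can produce every observed child phenotype.
  AA → possible child types {A} ✗
  AB → possible child types {A, B} ✗
  AO → possible child types {O, A} ✓
  BB → possible child types {B} ✗
  BO → possible child types {O, B} ✓
  OO → possible child types {O} ✓

AO, BO, OO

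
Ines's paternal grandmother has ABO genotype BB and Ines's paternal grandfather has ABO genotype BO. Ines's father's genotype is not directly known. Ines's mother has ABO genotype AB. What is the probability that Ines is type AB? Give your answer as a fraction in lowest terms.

3/8

Ines's father's ABO genotype from BB × BO: 1/2 BB, 1/2 BO.
Crossing each possibility with the mother AB and summing P(type AB): 1/2·1/2 + 1/2·1/4 = 3/8.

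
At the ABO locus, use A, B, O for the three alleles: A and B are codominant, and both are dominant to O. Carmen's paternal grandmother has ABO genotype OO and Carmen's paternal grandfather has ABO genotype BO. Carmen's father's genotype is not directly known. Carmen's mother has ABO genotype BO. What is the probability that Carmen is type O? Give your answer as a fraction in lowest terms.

Carmen's father's ABO genotype from OO × BO: 1/2 BO, 1/2 OO.
Crossing each possibility with the mother BO and summing P(type O): 1/2·1/4 + 1/2·1/2 = 3/8.

3/8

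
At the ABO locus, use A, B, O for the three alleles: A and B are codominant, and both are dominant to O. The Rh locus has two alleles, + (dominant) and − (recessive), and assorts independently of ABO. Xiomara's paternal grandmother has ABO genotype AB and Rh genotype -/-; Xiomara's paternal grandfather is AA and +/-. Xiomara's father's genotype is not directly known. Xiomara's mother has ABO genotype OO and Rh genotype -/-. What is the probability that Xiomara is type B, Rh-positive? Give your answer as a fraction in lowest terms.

Xiomara's father's ABO genotype from AB × AA: 1/2 AA, 1/2 AB.
Crossing each possibility with the mother OO and summing P(type B): 1/2·0 + 1/2·1/2 = 1/4.
Similarly for Rh via the father's Rh distribution: P(Rh+) = 1/4.
Independent loci: 1/4 × 1/4 = 1/16.

1/16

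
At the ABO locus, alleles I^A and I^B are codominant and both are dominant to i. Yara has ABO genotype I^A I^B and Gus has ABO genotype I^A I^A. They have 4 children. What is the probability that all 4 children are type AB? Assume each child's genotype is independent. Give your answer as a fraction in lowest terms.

1/16

ABO cross I^A I^B × I^A I^A → 1/2 A, 1/2 AB.
So P(type AB) = 1/2 per child.
All 4 independent: (1/2)^4 = 1/16.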